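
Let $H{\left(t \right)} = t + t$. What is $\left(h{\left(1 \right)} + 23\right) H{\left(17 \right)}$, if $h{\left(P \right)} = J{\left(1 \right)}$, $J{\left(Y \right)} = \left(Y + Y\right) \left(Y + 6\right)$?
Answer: $1258$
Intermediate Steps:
$H{\left(t \right)} = 2 t$
$J{\left(Y \right)} = 2 Y \left(6 + Y\right)$
$h{\left(P \right)} = 14$ ($h{\left(P \right)} = 2 \cdot 1 \left(6 + 1\right) = 2 \cdot 1 \cdot 7 = 14$)
$\left(h{\left(1 \right)} + 23\right) H{\left(17 \right)} = \left(14 + 23\right) 2 \cdot 17 = 37 \cdot 34 = 1258$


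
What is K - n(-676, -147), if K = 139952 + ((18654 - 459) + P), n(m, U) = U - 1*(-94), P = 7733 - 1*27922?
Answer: 138011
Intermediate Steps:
P = -20189 (P = 7733 - 27922 = -20189)
n(m, U) = 94 + U (n(m, U) = U + 94 = 94 + U)
K = 137958 (K = 139952 + ((18654 - 459) - 20189) = 139952 + (18195 - 20189) = 139952 - 1994 = 137958)
K - n(-676, -147) = 137958 - (94 - 147) = 137958 - 1*(-53) = 137958 + 53 = 138011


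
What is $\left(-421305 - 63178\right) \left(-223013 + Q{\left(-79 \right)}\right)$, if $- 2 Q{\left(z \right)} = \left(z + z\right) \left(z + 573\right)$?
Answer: $89138573721$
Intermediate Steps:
$Q{\left(z \right)} = - z \left(573 + z\right)$ ($Q{\left(z \right)} = - \frac{\left(z + z\right) \left(z + 573\right)}{2} = - \frac{2 z \left(573 + z\right)}{2} = - z \left(573 + z\right)$)
$\left(-421305 - 63178\right) \left(-223013 + Q{\left(-79 \right)}\right) = \left(-421305 - 63178\right) \left(-223013 - - 79 \left(573 - 79\right)\right) = - 484483 \left(-223013 - \left(-79\right) 494\right) = - 484483 \left(-223013 + 39026\right) = \left(-484483\right) \left(-183987\right) = 89138573721$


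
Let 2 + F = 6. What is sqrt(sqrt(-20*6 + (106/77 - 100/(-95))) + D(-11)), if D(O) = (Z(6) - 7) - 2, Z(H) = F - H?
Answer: sqrt(-23544059 + 1463*I*sqrt(251644778))/1463 ≈ 1.4909 + 3.6363*I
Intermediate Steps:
F = 4 (F = -2 + 6 = 4)
Z(H) = 4 - H
D(O) = -11 (D(O) = ((4 - 1*6) - 7) - 2 = ((4 - 6) - 7) - 2 = (-2 - 7) - 2 = -9 - 2 = -11)
sqrt(sqrt(-20*6 + (106/77 - 100/(-95))) + D(-11)) = sqrt(sqrt(-20*6 + (106/77 - 100/(-95))) - 11) = sqrt(sqrt(-120 + (106*(1/77) - 100*(-1/95))) - 11) = sqrt(sqrt(-120 + (106/77 + 20/19)) - 11) = sqrt(sqrt(-120 + 3554/1463) - 11) = sqrt(sqrt(-172006/1463) - 11) = sqrt(I*sqrt(251644778)/1463 - 11) = sqrt(-11 + I*sqrt(251644778)/1463)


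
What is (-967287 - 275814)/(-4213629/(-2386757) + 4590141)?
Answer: -988993337819/3651851792122 ≈ -0.27082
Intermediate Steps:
(-967287 - 275814)/(-4213629/(-2386757) + 4590141) = -1243101/(-4213629*(-1/2386757) + 4590141) = -1243101/(4213629/2386757 + 4590141) = -1243101/10955555376366/2386757 = -1243101*2386757/10955555376366 = -988993337819/3651851792122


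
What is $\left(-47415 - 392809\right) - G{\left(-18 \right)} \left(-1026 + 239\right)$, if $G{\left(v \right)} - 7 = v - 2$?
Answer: $-450455$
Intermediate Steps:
$G{\left(v \right)} = 5 + v$ ($G{\left(v \right)} = 7 + \left(v - 2\right) = 7 + \left(-2 + v\right) = 5 + v$)
$\left(-47415 - 392809\right) - G{\left(-18 \right)} \left(-1026 + 239\right) = \left(-47415 - 392809\right) - \left(5 - 18\right) \left(-1026 + 239\right) = \left(-47415 - 392809\right) - \left(-13\right) \left(-787\right) = -440224 - 10231 = -450455$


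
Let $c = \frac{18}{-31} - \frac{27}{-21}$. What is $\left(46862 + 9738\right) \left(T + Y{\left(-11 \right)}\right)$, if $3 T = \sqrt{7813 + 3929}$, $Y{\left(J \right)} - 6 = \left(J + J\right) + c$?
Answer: $- \frac{187855400}{217} + \frac{56600 \sqrt{11742}}{3} \approx 1.1787 \cdot 10^{6}$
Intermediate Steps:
$c = \frac{153}{217}$ ($c = 18 \left(- \frac{1}{31}\right) - - \frac{9}{7} = - \frac{18}{31} + \frac{9}{7} = \frac{153}{217} \approx 0.70507$)
$Y{\left(J \right)} = \frac{1455}{217} + 2 J$ ($Y{\left(J \right)} = 6 + \left(\left(J + J\right) + \frac{153}{217}\right) = 6 + \left(2 J + \frac{153}{217}\right) = 6 + \left(\frac{153}{217} + 2 J\right) = \frac{1455}{217} + 2 J$)
$T = \frac{\sqrt{11742}}{3}$ ($T = \frac{\sqrt{7813 + 3929}}{3} = \frac{\sqrt{11742}}{3} \approx 36.12$)
$\left(46862 + 9738\right) \left(T + Y{\left(-11 \right)}\right) = \left(46862 + 9738\right) \left(\frac{\sqrt{11742}}{3} + \left(\frac{1455}{217} + 2 \left(-11\right)\right)\right) = 56600 \left(\frac{\sqrt{11742}}{3} + \left(\frac{1455}{217} - 22\right)\right) = 56600 \left(\frac{\sqrt{11742}}{3} - \frac{3319}{217}\right) = 56600 \left(- \frac{3319}{217} + \frac{\sqrt{11742}}{3}\right) = - \frac{187855400}{217} + \frac{56600 \sqrt{11742}}{3}$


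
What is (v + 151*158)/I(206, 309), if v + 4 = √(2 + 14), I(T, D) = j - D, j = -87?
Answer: -11929/198 ≈ -60.247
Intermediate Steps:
I(T, D) = -87 - D
v = 0 (v = -4 + √(2 + 14) = -4 + √16 = -4 + 4 = 0)
(v + 151*158)/I(206, 309) = (0 + 151*158)/(-87 - 1*309) = (0 + 23858)/(-87 - 309) = 23858/(-396) = 23858*(-1/396) = -11929/198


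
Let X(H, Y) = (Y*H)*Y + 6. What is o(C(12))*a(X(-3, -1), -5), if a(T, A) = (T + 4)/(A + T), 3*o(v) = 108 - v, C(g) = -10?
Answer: -413/3 ≈ -137.67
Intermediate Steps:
X(H, Y) = 6 + H*Y² (X(H, Y) = (H*Y)*Y + 6 = H*Y² + 6 = 6 + H*Y²)
o(v) = 36 - v/3 (o(v) = (108 - v)/3 = 36 - v/3)
a(T, A) = (4 + T)/(A + T)
o(C(12))*a(X(-3, -1), -5) = (36 - ⅓*(-10))*((4 + (6 - 3*(-1)²))/(-5 + (6 - 3*(-1)²))) = (36 + 10/3)*((4 + (6 - 3*1))/(-5 + (6 - 3*1))) = 118*((4 + (6 - 3))/(-5 + (6 - 3)))/3 = 118*((4 + 3)/(-5 + 3))/3 = 118*(7/(-2))/3 = 118*(-½*7)/3 = (118/3)*(-7/2) = -413/3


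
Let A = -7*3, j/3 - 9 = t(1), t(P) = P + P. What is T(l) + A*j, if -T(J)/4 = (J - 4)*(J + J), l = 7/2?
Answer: -679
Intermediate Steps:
l = 7/2 (l = 7*(½) = 7/2 ≈ 3.5000)
t(P) = 2*P
T(J) = -8*J*(-4 + J) (T(J) = -4*(J - 4)*(J + J) = -4*(-4 + J)*2*J = -8*J*(-4 + J))
j = 33 (j = 27 + 3*(2*1) = 27 + 3*2 = 27 + 6 = 33)
A = -21
T(l) + A*j = 8*(7/2)*(4 - 1*7/2) - 21*33 = 8*(7/2)*(4 - 7/2) - 693 = 8*(7/2)*(½) - 693 = 14 - 693 = -679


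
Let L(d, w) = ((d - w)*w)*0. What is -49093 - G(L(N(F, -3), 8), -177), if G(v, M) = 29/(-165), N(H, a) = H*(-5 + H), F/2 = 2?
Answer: -8100316/165 ≈ -49093.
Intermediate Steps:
F = 4 (F = 2*2 = 4)
L(d, w) = 0 (L(d, w) = (w*(d - w))*0 = 0)
G(v, M) = -29/165 (G(v, M) = 29*(-1/165) = -29/165)
-49093 - G(L(N(F, -3), 8), -177) = -49093 - 1*(-29/165) = -49093 + 29/165 = -8100316/165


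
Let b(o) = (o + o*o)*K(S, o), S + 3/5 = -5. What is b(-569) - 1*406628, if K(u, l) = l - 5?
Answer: -185918836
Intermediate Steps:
S = -28/5 (S = -3/5 - 5 = -28/5 ≈ -5.6000)
K(u, l) = -5 + l
b(o) = (-5 + o)*(o + o**2) (b(o) = (o + o*o)*(-5 + o) = (o + o**2)*(-5 + o) = (-5 + o)*(o + o**2))
b(-569) - 1*406628 = -569*(1 - 569)*(-5 - 569) - 1*406628 = -569*(-568)*(-574) - 406628 = -185512208 - 406628 = -185918836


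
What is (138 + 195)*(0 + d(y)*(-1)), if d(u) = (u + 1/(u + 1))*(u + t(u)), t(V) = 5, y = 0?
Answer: -1665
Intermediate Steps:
d(u) = (5 + u)*(u + 1/(1 + u)) (d(u) = (u + 1/(u + 1))*(u + 5) = (u + 1/(1 + u))*(5 + u) = (5 + u)*(u + 1/(1 + u)))
(138 + 195)*(0 + d(y)*(-1)) = (138 + 195)*(0 + ((5 + 0³ + 6*0 + 6*0²)/(1 + 0))*(-1)) = 333*(0 + ((5 + 0 + 0 + 6*0)/1)*(-1)) = 333*(0 + (1*(5 + 0 + 0 + 0))*(-1)) = 333*(0 + (1*5)*(-1)) = 333*(0 + 5*(-1)) = 333*(0 - 5) = 333*(-5) = -1665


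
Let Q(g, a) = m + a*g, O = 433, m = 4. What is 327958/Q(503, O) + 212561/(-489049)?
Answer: 114091108459/106516339347 ≈ 1.0711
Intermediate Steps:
Q(g, a) = 4 + a*g
327958/Q(503, O) + 212561/(-489049) = 327958/(4 + 433*503) + 212561/(-489049) = 327958/(4 + 217799) + 212561*(-1/489049) = 327958/217803 - 212561/489049 = 114091108459/106516339347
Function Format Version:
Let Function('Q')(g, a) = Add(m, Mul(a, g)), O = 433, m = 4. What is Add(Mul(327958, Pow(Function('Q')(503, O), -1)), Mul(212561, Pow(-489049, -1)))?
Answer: Rational(114091108459, 106516339347) ≈ 1.0711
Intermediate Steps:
Function('Q')(g, a) = Add(4, Mul(a, g))
Add(Mul(327958, Pow(Function('Q')(503, O), -1)), Mul(212561, Pow(-489049, -1))) = Add(Mul(327958, Pow(Add(4, Mul(433, 503)), -1)), Mul(212561, Pow(-489049, -1))) = Add(Mul(327958, Pow(Add(4, 217799), -1)), Mul(212561, Rational(-1, 489049))) = Add(Mul(327958, Pow(217803, -1)), Rational(-212561, 489049)) = Add(Mul(327958, Rational(1, 217803)), Rational(-212561, 489049)) = Add(Rational(327958, 217803), Rational(-212561, 489049)) = Rational(114091108459, 106516339347)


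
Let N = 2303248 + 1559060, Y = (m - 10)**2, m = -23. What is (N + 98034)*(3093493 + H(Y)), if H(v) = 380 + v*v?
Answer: 16949447929548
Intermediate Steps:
Y = 1089 (Y = (-23 - 10)**2 = (-33)**2 = 1089)
H(v) = 380 + v**2
N = 3862308
(N + 98034)*(3093493 + H(Y)) = (3862308 + 98034)*(3093493 + (380 + 1089**2)) = 3960342*(3093493 + (380 + 1185921)) = 3960342*(3093493 + 1186301) = 3960342*4279794 = 16949447929548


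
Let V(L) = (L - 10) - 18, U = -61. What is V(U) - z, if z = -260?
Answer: 171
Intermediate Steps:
V(L) = -28 + L (V(L) = (-10 + L) - 18 = -28 + L)
V(U) - z = (-28 - 61) - 1*(-260) = -89 + 260 = 171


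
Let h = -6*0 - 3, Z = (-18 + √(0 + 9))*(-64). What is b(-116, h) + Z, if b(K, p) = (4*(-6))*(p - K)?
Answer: -1752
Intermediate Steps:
Z = 960 (Z = (-18 + √9)*(-64) = (-18 + 3)*(-64) = -15*(-64) = 960)
h = -3 (h = 0 - 3 = -3)
b(K, p) = -24*p + 24*K (b(K, p) = -24*(p - K) = -24*p + 24*K)
b(-116, h) + Z = (-24*(-3) + 24*(-116)) + 960 = (72 - 2784) + 960 = -2712 + 960 = -1752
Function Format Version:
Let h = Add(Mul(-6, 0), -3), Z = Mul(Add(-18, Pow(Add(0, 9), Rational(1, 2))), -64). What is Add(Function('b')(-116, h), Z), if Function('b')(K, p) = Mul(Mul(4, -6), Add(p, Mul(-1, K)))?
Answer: -1752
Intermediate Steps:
Z = 960 (Z = Mul(Add(-18, Pow(9, Rational(1, 2))), -64) = Mul(Add(-18, 3), -64) = Mul(-15, -64) = 960)
h = -3 (h = Add(0, -3) = -3)
Function('b')(K, p) = Add(Mul(-24, p), Mul(24, K)) (Function('b')(K, p) = Mul(-24, Add(p, Mul(-1, K))) = Add(Mul(-24, p), Mul(24, K)))
Add(Function('b')(-116, h), Z) = Add(Add(Mul(-24, -3), Mul(24, -116)), 960) = Add(Add(72, -2784), 960) = Add(-2712, 960) = -1752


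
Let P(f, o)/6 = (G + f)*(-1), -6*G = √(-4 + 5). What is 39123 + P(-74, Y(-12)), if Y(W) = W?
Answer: 39568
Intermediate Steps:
G = -⅙ (G = -√(-4 + 5)/6 = -√1/6 = -⅙*1 = -⅙ ≈ -0.16667)
P(f, o) = 1 - 6*f (P(f, o) = 6*((-⅙ + f)*(-1)) = 6*(⅙ - f) = 1 - 6*f)
39123 + P(-74, Y(-12)) = 39123 + (1 - 6*(-74)) = 39123 + (1 + 444) = 39123 + 445 = 39568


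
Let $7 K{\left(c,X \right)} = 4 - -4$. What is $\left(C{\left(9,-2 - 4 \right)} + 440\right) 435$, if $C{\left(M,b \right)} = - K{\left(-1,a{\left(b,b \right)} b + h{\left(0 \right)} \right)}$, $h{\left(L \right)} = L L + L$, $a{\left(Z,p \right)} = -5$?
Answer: $\frac{1336320}{7} \approx 1.909 \cdot 10^{5}$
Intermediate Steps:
$h{\left(L \right)} = L + L^{2}$ ($h{\left(L \right)} = L^{2} + L = L + L^{2}$)
$K{\left(c,X \right)} = \frac{8}{7}$ ($K{\left(c,X \right)} = \frac{4 - -4}{7} = \frac{4 + 4}{7} = \frac{1}{7} \cdot 8 = \frac{8}{7}$)
$C{\left(M,b \right)} = - \frac{8}{7}$ ($C{\left(M,b \right)} = \left(-1\right) \frac{8}{7} = - \frac{8}{7}$)
$\left(C{\left(9,-2 - 4 \right)} + 440\right) 435 = \left(- \frac{8}{7} + 440\right) 435 = \frac{3072}{7} \cdot 435 = \frac{1336320}{7}$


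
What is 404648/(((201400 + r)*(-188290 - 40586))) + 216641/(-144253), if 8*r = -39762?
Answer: -9739816464814445/6485334374415633 ≈ -1.5018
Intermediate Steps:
r = -19881/4 (r = (⅛)*(-39762) = -19881/4 ≈ -4970.3)
404648/(((201400 + r)*(-188290 - 40586))) + 216641/(-144253) = 404648/(((201400 - 19881/4)*(-188290 - 40586))) + 216641/(-144253) = 404648/(((785719/4)*(-228876))) + 216641*(-1/144253) = 404648/(-44958055461) - 216641/144253 = 404648*(-1/44958055461) - 216641/144253 = -404648/44958055461 - 216641/144253 = -9739816464814445/6485334374415633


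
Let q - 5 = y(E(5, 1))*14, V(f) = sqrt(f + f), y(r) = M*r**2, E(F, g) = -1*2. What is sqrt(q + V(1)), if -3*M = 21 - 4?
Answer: sqrt(-2811 + 9*sqrt(2))/3 ≈ 17.633*I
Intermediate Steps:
M = -17/3 (M = -(21 - 4)/3 = -1/3*17 = -17/3 ≈ -5.6667)
E(F, g) = -2
y(r) = -17*r**2/3
V(f) = sqrt(2)*sqrt(f) (V(f) = sqrt(2*f) = sqrt(2)*sqrt(f))
q = -937/3 (q = 5 - 17/3*(-2)**2*14 = 5 - 17/3*4*14 = 5 - 68/3*14 = 5 - 952/3 = -937/3 ≈ -312.33)
sqrt(q + V(1)) = sqrt(-937/3 + sqrt(2)*sqrt(1)) = sqrt(-937/3 + sqrt(2)*1) = sqrt(-937/3 + sqrt(2))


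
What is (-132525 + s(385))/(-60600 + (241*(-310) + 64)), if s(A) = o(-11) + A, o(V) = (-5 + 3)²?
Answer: 66068/67623 ≈ 0.97701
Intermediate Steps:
o(V) = 4 (o(V) = (-2)² = 4)
s(A) = 4 + A
(-132525 + s(385))/(-60600 + (241*(-310) + 64)) = (-132525 + (4 + 385))/(-60600 + (241*(-310) + 64)) = (-132525 + 389)/(-60600 + (-74710 + 64)) = -132136/(-60600 - 74646) = -132136/(-135246) = -132136*(-1/135246) = 66068/67623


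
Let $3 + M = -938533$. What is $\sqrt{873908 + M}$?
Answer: $2 i \sqrt{16157} \approx 254.22 i$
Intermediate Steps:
$M = -938536$ ($M = -3 - 938533 = -938536$)
$\sqrt{873908 + M} = \sqrt{873908 - 938536} = \sqrt{-64628} = 2 i \sqrt{16157}$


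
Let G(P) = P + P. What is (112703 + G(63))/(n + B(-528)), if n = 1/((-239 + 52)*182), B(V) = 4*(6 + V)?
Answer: -3840022186/71062993 ≈ -54.037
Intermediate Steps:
B(V) = 24 + 4*V
G(P) = 2*P
n = -1/34034 (n = 1/(-187*182) = 1/(-34034) = -1/34034 ≈ -2.9382e-5)
(112703 + G(63))/(n + B(-528)) = (112703 + 2*63)/(-1/34034 + (24 + 4*(-528))) = (112703 + 126)/(-1/34034 + (24 - 2112)) = 112829/(-1/34034 - 2088) = 112829/(-71062993/34034) = 112829*(-34034/71062993) = -3840022186/71062993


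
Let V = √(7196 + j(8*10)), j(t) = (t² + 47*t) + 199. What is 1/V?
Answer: √17555/17555 ≈ 0.0075474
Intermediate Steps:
j(t) = 199 + t² + 47*t
V = √17555 (V = √(7196 + (199 + (8*10)² + 47*(8*10))) = √(7196 + (199 + 80² + 47*80)) = √(7196 + (199 + 6400 + 3760)) = √(7196 + 10359) = √17555 ≈ 132.50)
1/V = 1/(√17555) = √17555/17555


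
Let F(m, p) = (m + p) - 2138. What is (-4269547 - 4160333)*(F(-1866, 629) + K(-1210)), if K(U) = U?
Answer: 38650999800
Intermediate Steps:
F(m, p) = -2138 + m + p
(-4269547 - 4160333)*(F(-1866, 629) + K(-1210)) = (-4269547 - 4160333)*((-2138 - 1866 + 629) - 1210) = -8429880*(-3375 - 1210) = -8429880*(-4585) = 38650999800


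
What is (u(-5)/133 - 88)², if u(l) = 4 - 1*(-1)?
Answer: 136866601/17689 ≈ 7737.4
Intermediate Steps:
u(l) = 5 (u(l) = 4 + 1 = 5)
(u(-5)/133 - 88)² = (5/133 - 88)² = (-11699/133)² = 136866601/17689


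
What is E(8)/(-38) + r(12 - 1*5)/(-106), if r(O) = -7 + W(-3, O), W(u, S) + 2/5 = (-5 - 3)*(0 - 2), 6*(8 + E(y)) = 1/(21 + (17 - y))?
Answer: 9371/72504 ≈ 0.12925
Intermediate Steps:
E(y) = -8 + 1/(6*(38 - y)) (E(y) = -8 + 1/(6*(21 + (17 - y))) = -8 + 1/(6*(38 - y)))
W(u, S) = 78/5 (W(u, S) = -⅖ + (-5 - 3)*(0 - 2) = -⅖ - 8*(-2) = -⅖ + 16 = 78/5)
r(O) = 43/5 (r(O) = -7 + 78/5 = 43/5)
E(8)/(-38) + r(12 - 1*5)/(-106) = ((1823 - 48*8)/(6*(-38 + 8)))/(-38) + (43/5)/(-106) = ((⅙)*(1823 - 384)/(-30))*(-1/38) + (43/5)*(-1/106) = ((⅙)*(-1/30)*1439)*(-1/38) - 43/530 = -1439/180*(-1/38) - 43/530 = 1439/6840 - 43/530 = 9371/72504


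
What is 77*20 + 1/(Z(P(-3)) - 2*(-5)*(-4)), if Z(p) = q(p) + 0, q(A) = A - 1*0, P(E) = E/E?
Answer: 60059/39 ≈ 1540.0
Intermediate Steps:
P(E) = 1
q(A) = A (q(A) = A + 0 = A)
Z(p) = p (Z(p) = p + 0 = p)
77*20 + 1/(Z(P(-3)) - 2*(-5)*(-4)) = 77*20 + 1/(1 - 2*(-5)*(-4)) = 1540 + 1/(1 + 10*(-4)) = 1540 + 1/(1 - 40) = 1540 + 1/(-39) = 1540 - 1/39 = 60059/39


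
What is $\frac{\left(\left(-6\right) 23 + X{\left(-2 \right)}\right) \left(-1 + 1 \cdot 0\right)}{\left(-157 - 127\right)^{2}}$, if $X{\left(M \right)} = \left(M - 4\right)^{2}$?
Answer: $\frac{51}{40328} \approx 0.0012646$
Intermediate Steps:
$X{\left(M \right)} = \left(-4 + M\right)^{2}$
$\frac{\left(\left(-6\right) 23 + X{\left(-2 \right)}\right) \left(-1 + 1 \cdot 0\right)}{\left(-157 - 127\right)^{2}} = \frac{\left(\left(-6\right) 23 + \left(-4 - 2\right)^{2}\right) \left(-1 + 1 \cdot 0\right)}{\left(-157 - 127\right)^{2}} = \frac{\left(-138 + \left(-6\right)^{2}\right) \left(-1 + 0\right)}{\left(-284\right)^{2}} = \frac{\left(-138 + 36\right) \left(-1\right)}{80656} = \left(-102\right) \left(-1\right) \frac{1}{80656} = 102 \cdot \frac{1}{80656} = \frac{51}{40328}$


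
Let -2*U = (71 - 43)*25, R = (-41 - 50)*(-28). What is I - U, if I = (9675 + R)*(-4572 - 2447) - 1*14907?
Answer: -85807794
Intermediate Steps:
R = 2548 (R = -91*(-28) = 2548)
U = -350 (U = -(71 - 43)*25/2 = -14*25 = -½*700 = -350)
I = -85808144 (I = (9675 + 2548)*(-4572 - 2447) - 1*14907 = 12223*(-7019) - 14907 = -85793237 - 14907 = -85808144)
I - U = -85808144 - 1*(-350) = -85808144 + 350 = -85807794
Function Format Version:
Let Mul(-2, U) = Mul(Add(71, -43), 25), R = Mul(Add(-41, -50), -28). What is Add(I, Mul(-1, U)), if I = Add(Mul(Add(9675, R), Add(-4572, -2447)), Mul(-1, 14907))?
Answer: -85807794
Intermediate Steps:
R = 2548 (R = Mul(-91, -28) = 2548)
U = -350 (U = Mul(Rational(-1, 2), Mul(Add(71, -43), 25)) = Mul(Rational(-1, 2), Mul(28, 25)) = Mul(Rational(-1, 2), 700) = -350)
I = -85808144 (I = Add(Mul(Add(9675, 2548), Add(-4572, -2447)), Mul(-1, 14907)) = Add(Mul(12223, -7019), -14907) = Add(-85793237, -14907) = -85808144)
Add(I, Mul(-1, U)) = Add(-85808144, Mul(-1, -350)) = Add(-85808144, 350) = -85807794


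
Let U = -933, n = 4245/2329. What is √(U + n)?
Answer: 6*I*√140303618/2329 ≈ 30.515*I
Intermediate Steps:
n = 4245/2329 (n = 4245*(1/2329) = 4245/2329 ≈ 1.8227)
√(U + n) = √(-933 + 4245/2329) = √(-2168712/2329) = 6*I*√140303618/2329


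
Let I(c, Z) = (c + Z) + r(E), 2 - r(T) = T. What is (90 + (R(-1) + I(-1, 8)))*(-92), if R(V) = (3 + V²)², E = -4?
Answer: -10948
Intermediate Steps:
r(T) = 2 - T
I(c, Z) = 6 + Z + c (I(c, Z) = (c + Z) + (2 - 1*(-4)) = (Z + c) + (2 + 4) = (Z + c) + 6 = 6 + Z + c)
(90 + (R(-1) + I(-1, 8)))*(-92) = (90 + ((3 + (-1)²)² + (6 + 8 - 1)))*(-92) = (90 + ((3 + 1)² + 13))*(-92) = (90 + (4² + 13))*(-92) = (90 + (16 + 13))*(-92) = (90 + 29)*(-92) = 119*(-92) = -10948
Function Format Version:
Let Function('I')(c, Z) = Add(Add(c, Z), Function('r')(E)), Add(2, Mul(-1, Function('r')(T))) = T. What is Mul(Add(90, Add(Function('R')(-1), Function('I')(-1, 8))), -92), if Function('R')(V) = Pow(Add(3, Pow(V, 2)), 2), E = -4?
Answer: -10948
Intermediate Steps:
Function('r')(T) = Add(2, Mul(-1, T))
Function('I')(c, Z) = Add(6, Z, c) (Function('I')(c, Z) = Add(Add(c, Z), Add(2, Mul(-1, -4))) = Add(Add(Z, c), Add(2, 4)) = Add(Add(Z, c), 6) = Add(6, Z, c))
Mul(Add(90, Add(Function('R')(-1), Function('I')(-1, 8))), -92) = Mul(Add(90, Add(Pow(Add(3, Pow(-1, 2)), 2), Add(6, 8, -1))), -92) = Mul(Add(90, Add(Pow(Add(3, 1), 2), 13)), -92) = Mul(Add(90, Add(Pow(4, 2), 13)), -92) = Mul(Add(90, Add(16, 13)), -92) = Mul(Add(90, 29), -92) = Mul(119, -92) = -10948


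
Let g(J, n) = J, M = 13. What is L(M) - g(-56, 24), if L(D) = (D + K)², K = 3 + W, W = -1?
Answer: 281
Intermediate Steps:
K = 2 (K = 3 - 1 = 2)
L(D) = (2 + D)² (L(D) = (D + 2)² = (2 + D)²)
L(M) - g(-56, 24) = (2 + 13)² - 1*(-56) = 15² + 56 = 225 + 56 = 281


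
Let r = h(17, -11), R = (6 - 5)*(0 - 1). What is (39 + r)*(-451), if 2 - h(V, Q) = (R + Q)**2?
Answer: 46453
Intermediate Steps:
R = -1 (R = 1*(-1) = -1)
h(V, Q) = 2 - (-1 + Q)**2
r = -142 (r = 2 - (-1 - 11)**2 = 2 - 1*(-12)**2 = 2 - 1*144 = 2 - 144 = -142)
(39 + r)*(-451) = (39 - 142)*(-451) = -103*(-451) = 46453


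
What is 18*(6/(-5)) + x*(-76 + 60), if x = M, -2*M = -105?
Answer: -4308/5 ≈ -861.60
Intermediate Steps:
M = 105/2 (M = -1/2*(-105) = 105/2 ≈ 52.500)
x = 105/2 ≈ 52.500
18*(6/(-5)) + x*(-76 + 60) = 18*(6/(-5)) + 105*(-76 + 60)/2 = 18*(6*(-1/5)) + (105/2)*(-16) = 18*(-6/5) - 840 = -108/5 - 840 = -4308/5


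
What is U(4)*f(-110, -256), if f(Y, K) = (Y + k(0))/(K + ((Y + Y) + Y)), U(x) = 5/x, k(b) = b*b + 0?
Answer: 275/1172 ≈ 0.23464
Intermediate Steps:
k(b) = b**2 (k(b) = b**2 + 0 = b**2)
f(Y, K) = Y/(K + 3*Y) (f(Y, K) = (Y + 0**2)/(K + ((Y + Y) + Y)) = (Y + 0)/(K + (2*Y + Y)) = Y/(K + 3*Y))
U(4)*f(-110, -256) = (5/4)*(-110/(-256 + 3*(-110))) = (5*(1/4))*(-110/(-256 - 330)) = 5*(-110/(-586))/4 = 5*(-110*(-1/586))/4 = (5/4)*(55/293) = 275/1172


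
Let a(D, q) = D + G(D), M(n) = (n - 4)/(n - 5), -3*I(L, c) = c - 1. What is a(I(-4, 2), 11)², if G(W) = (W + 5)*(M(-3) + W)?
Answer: 6241/1296 ≈ 4.8156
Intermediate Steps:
I(L, c) = ⅓ - c/3 (I(L, c) = -(c - 1)/3 = -(-1 + c)/3 = ⅓ - c/3)
M(n) = (-4 + n)/(-5 + n)
G(W) = (5 + W)*(7/8 + W) (G(W) = (W + 5)*((-4 - 3)/(-5 - 3) + W) = (5 + W)*(-7/(-8) + W) = (5 + W)*(-⅛*(-7) + W) = (5 + W)*(7/8 + W))
a(D, q) = 35/8 + D² + 55*D/8 (a(D, q) = D + (35/8 + D² + 47*D/8) = 35/8 + D² + 55*D/8)
a(I(-4, 2), 11)² = (35/8 + (⅓ - ⅓*2)² + 55*(⅓ - ⅓*2)/8)² = (35/8 + (⅓ - ⅔)² + 55*(⅓ - ⅔)/8)² = (35/8 + (-⅓)² + (55/8)*(-⅓))² = (35/8 + ⅑ - 55/24)² = (79/36)² = 6241/1296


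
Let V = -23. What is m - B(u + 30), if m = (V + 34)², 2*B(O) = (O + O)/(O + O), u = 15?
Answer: 241/2 ≈ 120.50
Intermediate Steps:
B(O) = ½ (B(O) = ((O + O)/(O + O))/2 = ((2*O)/((2*O)))/2 = ((2*O)*(1/(2*O)))/2 = (½)*1 = ½)
m = 121 (m = (-23 + 34)² = 11² = 121)
m - B(u + 30) = 121 - 1*½ = 121 - ½ = 241/2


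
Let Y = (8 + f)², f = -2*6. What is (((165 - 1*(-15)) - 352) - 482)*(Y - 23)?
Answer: 4578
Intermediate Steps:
f = -12
Y = 16 (Y = (8 - 12)² = (-4)² = 16)
(((165 - 1*(-15)) - 352) - 482)*(Y - 23) = (((165 - 1*(-15)) - 352) - 482)*(16 - 23) = (((165 + 15) - 352) - 482)*(-7) = ((180 - 352) - 482)*(-7) = (-172 - 482)*(-7) = -654*(-7) = 4578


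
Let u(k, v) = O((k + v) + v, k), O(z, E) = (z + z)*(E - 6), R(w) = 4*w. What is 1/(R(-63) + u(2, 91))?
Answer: -1/1724 ≈ -0.00058005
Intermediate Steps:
O(z, E) = 2*z*(-6 + E) (O(z, E) = (2*z)*(-6 + E) = 2*z*(-6 + E))
u(k, v) = 2*(-6 + k)*(k + 2*v) (u(k, v) = 2*((k + v) + v)*(-6 + k) = 2*(k + 2*v)*(-6 + k) = 2*(-6 + k)*(k + 2*v))
1/(R(-63) + u(2, 91)) = 1/(4*(-63) + 2*(-6 + 2)*(2 + 2*91)) = 1/(-252 + 2*(-4)*(2 + 182)) = 1/(-252 + 2*(-4)*184) = 1/(-252 - 1472) = 1/(-1724) = -1/1724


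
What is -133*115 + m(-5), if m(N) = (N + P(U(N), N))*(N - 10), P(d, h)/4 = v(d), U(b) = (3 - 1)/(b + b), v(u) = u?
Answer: -15208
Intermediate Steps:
U(b) = 1/b (U(b) = 2/((2*b)) = 2*(1/(2*b)) = 1/b)
P(d, h) = 4*d
m(N) = (-10 + N)*(N + 4/N) (m(N) = (N + 4/N)*(N - 10) = (N + 4/N)*(-10 + N) = (-10 + N)*(N + 4/N))
-133*115 + m(-5) = -133*115 + (4 + (-5)**2 - 40/(-5) - 10*(-5)) = -15295 + (4 + 25 - 40*(-1/5) + 50) = -15295 + (4 + 25 + 8 + 50) = -15295 + 87 = -15208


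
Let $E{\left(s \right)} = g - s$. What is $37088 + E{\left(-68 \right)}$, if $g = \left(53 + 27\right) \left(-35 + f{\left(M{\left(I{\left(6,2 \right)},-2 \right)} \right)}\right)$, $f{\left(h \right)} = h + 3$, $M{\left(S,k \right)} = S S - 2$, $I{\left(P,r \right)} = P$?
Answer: $37316$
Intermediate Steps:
$M{\left(S,k \right)} = -2 + S^{2}$ ($M{\left(S,k \right)} = S^{2} - 2 = -2 + S^{2}$)
$f{\left(h \right)} = 3 + h$
$g = 160$ ($g = \left(53 + 27\right) \left(-35 + \left(3 - \left(2 - 6^{2}\right)\right)\right) = 80 \left(-35 + \left(3 + \left(-2 + 36\right)\right)\right) = 80 \left(-35 + \left(3 + 34\right)\right) = 80 \left(-35 + 37\right) = 80 \cdot 2 = 160$)
$E{\left(s \right)} = 160 - s$
$37088 + E{\left(-68 \right)} = 37088 + \left(160 - -68\right) = 37088 + \left(160 + 68\right) = 37088 + 228 = 37316$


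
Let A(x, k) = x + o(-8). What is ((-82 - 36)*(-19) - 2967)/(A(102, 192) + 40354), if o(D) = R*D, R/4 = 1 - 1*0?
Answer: -725/40424 ≈ -0.017935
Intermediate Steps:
R = 4 (R = 4*(1 - 1*0) = 4*(1 + 0) = 4*1 = 4)
o(D) = 4*D
A(x, k) = -32 + x (A(x, k) = x + 4*(-8) = x - 32 = -32 + x)
((-82 - 36)*(-19) - 2967)/(A(102, 192) + 40354) = ((-82 - 36)*(-19) - 2967)/((-32 + 102) + 40354) = (-118*(-19) - 2967)/(70 + 40354) = (2242 - 2967)/40424 = -725*1/40424 = -725/40424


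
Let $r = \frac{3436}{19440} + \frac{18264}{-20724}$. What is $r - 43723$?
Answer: $- \frac{366982671487}{8393220} \approx -43724.0$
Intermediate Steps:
$r = - \frac{5913427}{8393220}$ ($r = 3436 \cdot \frac{1}{19440} + 18264 \left(- \frac{1}{20724}\right) = \frac{859}{4860} - \frac{1522}{1727} = - \frac{5913427}{8393220} \approx -0.70455$)
$r - 43723 = - \frac{5913427}{8393220} - 43723 = - \frac{366982671487}{8393220}$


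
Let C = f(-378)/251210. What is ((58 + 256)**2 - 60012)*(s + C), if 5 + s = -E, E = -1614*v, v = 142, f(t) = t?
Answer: 1110699493815184/125605 ≈ 8.8428e+9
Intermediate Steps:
E = -229188 (E = -1614*142 = -229188)
C = -189/125605 (C = -378/251210 = -378*1/251210 = -189/125605 ≈ -0.0015047)
s = 229183 (s = -5 - 1*(-229188) = -5 + 229188 = 229183)
((58 + 256)**2 - 60012)*(s + C) = ((58 + 256)**2 - 60012)*(229183 - 189/125605) = (314**2 - 60012)*(28786530526/125605) = (98596 - 60012)*(28786530526/125605) = 38584*(28786530526/125605) = 1110699493815184/125605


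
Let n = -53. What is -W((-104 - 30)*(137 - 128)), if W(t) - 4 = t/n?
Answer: -1418/53 ≈ -26.755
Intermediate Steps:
W(t) = 4 - t/53 (W(t) = 4 + t/(-53) = 4 + t*(-1/53) = 4 - t/53)
-W((-104 - 30)*(137 - 128)) = -(4 - (-104 - 30)*(137 - 128)/53) = -(4 - (-134)*9/53) = -(4 - 1/53*(-1206)) = -(4 + 1206/53) = -1*1418/53 = -1418/53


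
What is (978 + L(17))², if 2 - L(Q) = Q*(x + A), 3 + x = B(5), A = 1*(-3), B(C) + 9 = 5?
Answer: 1322500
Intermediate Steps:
B(C) = -4 (B(C) = -9 + 5 = -4)
A = -3
x = -7 (x = -3 - 4 = -7)
L(Q) = 2 + 10*Q (L(Q) = 2 - Q*(-7 - 3) = 2 - Q*(-10) = 2 - (-10)*Q = 2 + 10*Q)
(978 + L(17))² = (978 + (2 + 10*17))² = (978 + (2 + 170))² = (978 + 172)² = 1150² = 1322500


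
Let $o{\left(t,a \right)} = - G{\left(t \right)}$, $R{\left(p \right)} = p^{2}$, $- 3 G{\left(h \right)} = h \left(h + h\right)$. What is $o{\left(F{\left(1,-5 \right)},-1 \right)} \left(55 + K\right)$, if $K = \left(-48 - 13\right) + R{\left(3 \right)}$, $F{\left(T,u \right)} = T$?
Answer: $2$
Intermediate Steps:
$G{\left(h \right)} = - \frac{2 h^{2}}{3}$ ($G{\left(h \right)} = - \frac{h \left(h + h\right)}{3} = - \frac{h 2 h}{3} = - \frac{2 h^{2}}{3}$)
$K = -52$ ($K = \left(-48 - 13\right) + 3^{2} = -61 + 9 = -52$)
$o{\left(t,a \right)} = \frac{2 t^{2}}{3}$ ($o{\left(t,a \right)} = - \frac{\left(-2\right) t^{2}}{3} = \frac{2 t^{2}}{3}$)
$o{\left(F{\left(1,-5 \right)},-1 \right)} \left(55 + K\right) = \frac{2 \cdot 1^{2}}{3} \left(55 - 52\right) = \frac{2}{3} \cdot 1 \cdot 3 = \frac{2}{3} \cdot 3 = 2$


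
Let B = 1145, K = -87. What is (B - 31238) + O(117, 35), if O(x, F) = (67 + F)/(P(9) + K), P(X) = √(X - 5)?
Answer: -150471/5 ≈ -30094.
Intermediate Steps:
P(X) = √(-5 + X)
O(x, F) = -67/85 - F/85 (O(x, F) = (67 + F)/(√(-5 + 9) - 87) = (67 + F)/(√4 - 87) = (67 + F)/(2 - 87) = (67 + F)/(-85) = (67 + F)*(-1/85) = -67/85 - F/85)
(B - 31238) + O(117, 35) = (1145 - 31238) + (-67/85 - 1/85*35) = -30093 + (-67/85 - 7/17) = -30093 - 6/5 = -150471/5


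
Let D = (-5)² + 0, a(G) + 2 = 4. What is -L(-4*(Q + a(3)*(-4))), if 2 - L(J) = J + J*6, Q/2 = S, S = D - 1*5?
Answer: -898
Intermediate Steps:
a(G) = 2 (a(G) = -2 + 4 = 2)
D = 25 (D = 25 + 0 = 25)
S = 20 (S = 25 - 1*5 = 25 - 5 = 20)
Q = 40 (Q = 2*20 = 40)
L(J) = 2 - 7*J (L(J) = 2 - (J + J*6) = 2 - (J + 6*J) = 2 - 7*J)
-L(-4*(Q + a(3)*(-4))) = -(2 - (-28)*(40 + 2*(-4))) = -(2 - (-28)*(40 - 8)) = -(2 - (-28)*32) = -(2 - 7*(-128)) = -(2 + 896) = -1*898 = -898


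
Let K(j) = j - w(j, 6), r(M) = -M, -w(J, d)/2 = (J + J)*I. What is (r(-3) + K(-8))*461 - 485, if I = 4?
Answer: -61798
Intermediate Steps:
w(J, d) = -16*J (w(J, d) = -2*(J + J)*4 = -2*2*J*4 = -16*J)
K(j) = 17*j (K(j) = j - (-16)*j = j + 16*j = 17*j)
(r(-3) + K(-8))*461 - 485 = (-1*(-3) + 17*(-8))*461 - 485 = (3 - 136)*461 - 485 = -133*461 - 485 = -61313 - 485 = -61798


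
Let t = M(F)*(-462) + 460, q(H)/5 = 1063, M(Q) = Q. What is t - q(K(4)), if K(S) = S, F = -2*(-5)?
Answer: -9475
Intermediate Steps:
F = 10
q(H) = 5315 (q(H) = 5*1063 = 5315)
t = -4160 (t = 10*(-462) + 460 = -4620 + 460 = -4160)
t - q(K(4)) = -4160 - 1*5315 = -4160 - 5315 = -9475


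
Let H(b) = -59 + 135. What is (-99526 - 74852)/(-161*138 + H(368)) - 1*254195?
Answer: -2814105656/11071 ≈ -2.5419e+5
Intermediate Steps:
H(b) = 76
(-99526 - 74852)/(-161*138 + H(368)) - 1*254195 = (-99526 - 74852)/(-161*138 + 76) - 1*254195 = -174378/(-22218 + 76) - 254195 = -174378/(-22142) - 254195 = -174378*(-1/22142) - 254195 = 87189/11071 - 254195 = -2814105656/11071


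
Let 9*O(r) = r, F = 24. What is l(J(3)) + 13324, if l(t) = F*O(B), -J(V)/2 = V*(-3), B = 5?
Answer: 40012/3 ≈ 13337.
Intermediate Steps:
O(r) = r/9
J(V) = 6*V (J(V) = -2*V*(-3) = -(-6)*V = 6*V)
l(t) = 40/3 (l(t) = 24*((⅑)*5) = 24*(5/9) = 40/3)
l(J(3)) + 13324 = 40/3 + 13324 = 40012/3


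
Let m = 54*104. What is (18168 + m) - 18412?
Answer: 5372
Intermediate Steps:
m = 5616
(18168 + m) - 18412 = (18168 + 5616) - 18412 = 23784 - 18412 = 5372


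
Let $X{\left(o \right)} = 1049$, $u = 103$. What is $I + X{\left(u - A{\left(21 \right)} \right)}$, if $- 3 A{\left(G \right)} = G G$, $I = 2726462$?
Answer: $2727511$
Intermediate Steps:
$A{\left(G \right)} = - \frac{G^{2}}{3}$ ($A{\left(G \right)} = - \frac{G G}{3} = - \frac{G^{2}}{3}$)
$I + X{\left(u - A{\left(21 \right)} \right)} = 2726462 + 1049 = 2727511$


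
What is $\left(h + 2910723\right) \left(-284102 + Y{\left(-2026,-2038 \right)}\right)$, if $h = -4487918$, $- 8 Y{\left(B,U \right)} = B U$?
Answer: $\frac{2524223314945}{2} \approx 1.2621 \cdot 10^{12}$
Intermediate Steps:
$Y{\left(B,U \right)} = - \frac{B U}{8}$
$\left(h + 2910723\right) \left(-284102 + Y{\left(-2026,-2038 \right)}\right) = \left(-4487918 + 2910723\right) \left(-284102 - \left(- \frac{1013}{4}\right) \left(-2038\right)\right) = - 1577195 \left(-284102 - \frac{1032247}{2}\right) = \left(-1577195\right) \left(- \frac{1600451}{2}\right) = \frac{2524223314945}{2}$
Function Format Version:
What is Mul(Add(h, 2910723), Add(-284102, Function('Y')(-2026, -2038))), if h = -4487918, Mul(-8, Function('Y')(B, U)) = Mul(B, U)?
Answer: Rational(2524223314945, 2) ≈ 1.2621e+12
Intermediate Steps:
Function('Y')(B, U) = Mul(Rational(-1, 8), B, U) (Function('Y')(B, U) = Mul(Rational(-1, 8), Mul(B, U)) = Mul(Rational(-1, 8), B, U))
Mul(Add(h, 2910723), Add(-284102, Function('Y')(-2026, -2038))) = Mul(Add(-4487918, 2910723), Add(-284102, Mul(Rational(-1, 8), -2026, -2038))) = Mul(-1577195, Add(-284102, Rational(-1032247, 2))) = Mul(-1577195, Rational(-1600451, 2)) = Rational(2524223314945, 2)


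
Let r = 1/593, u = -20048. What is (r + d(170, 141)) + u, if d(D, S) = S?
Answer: -11804850/593 ≈ -19907.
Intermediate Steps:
r = 1/593 ≈ 0.0016863
(r + d(170, 141)) + u = (1/593 + 141) - 20048 = 83614/593 - 20048 = -11804850/593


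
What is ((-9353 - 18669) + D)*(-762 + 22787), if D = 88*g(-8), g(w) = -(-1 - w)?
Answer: -630751950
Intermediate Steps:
g(w) = 1 + w
D = -616 (D = 88*(1 - 8) = 88*(-7) = -616)
((-9353 - 18669) + D)*(-762 + 22787) = ((-9353 - 18669) - 616)*(-762 + 22787) = (-28022 - 616)*22025 = -28638*22025 = -630751950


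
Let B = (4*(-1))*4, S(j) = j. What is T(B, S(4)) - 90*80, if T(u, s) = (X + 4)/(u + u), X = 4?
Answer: -28801/4 ≈ -7200.3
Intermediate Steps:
B = -16 (B = -4*4 = -16)
T(u, s) = 4/u (T(u, s) = (4 + 4)/(u + u) = 8/((2*u)) = 8*(1/(2*u)) = 4/u)
T(B, S(4)) - 90*80 = 4/(-16) - 90*80 = 4*(-1/16) - 7200 = -¼ - 7200 = -28801/4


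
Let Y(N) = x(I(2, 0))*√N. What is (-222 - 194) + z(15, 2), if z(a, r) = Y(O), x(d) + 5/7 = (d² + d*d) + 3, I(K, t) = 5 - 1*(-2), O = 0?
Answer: -416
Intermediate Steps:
I(K, t) = 7 (I(K, t) = 5 + 2 = 7)
x(d) = 16/7 + 2*d² (x(d) = -5/7 + ((d² + d*d) + 3) = -5/7 + ((d² + d²) + 3) = -5/7 + (2*d² + 3) = -5/7 + (3 + 2*d²) = 16/7 + 2*d²)
Y(N) = 702*√N/7 (Y(N) = (16/7 + 2*7²)*√N = (16/7 + 2*49)*√N = (16/7 + 98)*√N = 702*√N/7)
z(a, r) = 0 (z(a, r) = 702*√0/7 = (702/7)*0 = 0)
(-222 - 194) + z(15, 2) = (-222 - 194) + 0 = -416 + 0 = -416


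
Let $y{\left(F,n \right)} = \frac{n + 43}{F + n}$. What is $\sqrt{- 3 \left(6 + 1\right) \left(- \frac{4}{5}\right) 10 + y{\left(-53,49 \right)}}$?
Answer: $\sqrt{145} \approx 12.042$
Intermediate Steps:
$y{\left(F,n \right)} = \frac{43 + n}{F + n}$
$\sqrt{- 3 \left(6 + 1\right) \left(- \frac{4}{5}\right) 10 + y{\left(-53,49 \right)}} = \sqrt{- 3 \left(6 + 1\right) \left(- \frac{4}{5}\right) 10 + \frac{43 + 49}{-53 + 49}} = \sqrt{- 3 \cdot 7 \left(\left(-4\right) \frac{1}{5}\right) 10 + \frac{1}{-4} \cdot 92} = \sqrt{- 3 \cdot 7 \left(- \frac{4}{5}\right) 10 - 23} = \sqrt{\left(-3\right) \left(- \frac{28}{5}\right) 10 - 23} = \sqrt{\frac{84}{5} \cdot 10 - 23} = \sqrt{168 - 23} = \sqrt{145}$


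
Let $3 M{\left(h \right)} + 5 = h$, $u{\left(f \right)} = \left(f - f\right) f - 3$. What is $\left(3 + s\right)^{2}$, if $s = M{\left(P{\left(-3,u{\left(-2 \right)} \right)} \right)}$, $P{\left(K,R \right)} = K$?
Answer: $\frac{1}{9} \approx 0.11111$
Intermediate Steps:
$u{\left(f \right)} = -3$ ($u{\left(f \right)} = 0 f - 3 = 0 - 3 = -3$)
$M{\left(h \right)} = - \frac{5}{3} + \frac{h}{3}$
$s = - \frac{8}{3}$ ($s = - \frac{5}{3} + \frac{1}{3} \left(-3\right) = - \frac{5}{3} - 1 = - \frac{8}{3} \approx -2.6667$)
$\left(3 + s\right)^{2} = \left(3 - \frac{8}{3}\right)^{2} = \left(\frac{1}{3}\right)^{2} = \frac{1}{9}$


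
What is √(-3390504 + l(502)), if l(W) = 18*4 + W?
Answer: I*√3389930 ≈ 1841.2*I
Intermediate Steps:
l(W) = 72 + W
√(-3390504 + l(502)) = √(-3390504 + (72 + 502)) = √(-3390504 + 574) = √(-3389930) = I*√3389930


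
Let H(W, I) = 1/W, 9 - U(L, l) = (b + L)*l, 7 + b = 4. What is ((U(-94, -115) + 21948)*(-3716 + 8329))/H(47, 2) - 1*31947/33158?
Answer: 77655784696729/33158 ≈ 2.3420e+9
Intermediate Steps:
b = -3 (b = -7 + 4 = -3)
U(L, l) = 9 - l*(-3 + L) (U(L, l) = 9 - (-3 + L)*l = 9 - l*(-3 + L))
((U(-94, -115) + 21948)*(-3716 + 8329))/H(47, 2) - 1*31947/33158 = (((9 + 3*(-115) - 1*(-94)*(-115)) + 21948)*(-3716 + 8329))/(1/47) - 1*31947/33158 = (((9 - 345 - 10810) + 21948)*4613)/(1/47) - 31947*1/33158 = ((-11146 + 21948)*4613)*47 - 31947/33158 = (10802*4613)*47 - 31947/33158 = 49829626*47 - 31947/33158 = 2341992422 - 31947/33158 = 77655784696729/33158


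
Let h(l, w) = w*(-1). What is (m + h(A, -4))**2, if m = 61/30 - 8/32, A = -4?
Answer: 120409/3600 ≈ 33.447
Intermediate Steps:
h(l, w) = -w
m = 107/60 (m = 61*(1/30) - 8*1/32 = 61/30 - 1/4 = 107/60 ≈ 1.7833)
(m + h(A, -4))**2 = (107/60 - 1*(-4))**2 = (107/60 + 4)**2 = (347/60)**2 = 120409/3600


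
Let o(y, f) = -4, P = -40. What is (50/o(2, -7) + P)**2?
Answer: 11025/4 ≈ 2756.3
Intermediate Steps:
(50/o(2, -7) + P)**2 = (50/(-4) - 40)**2 = (50*(-1/4) - 40)**2 = (-25/2 - 40)**2 = (-105/2)**2 = 11025/4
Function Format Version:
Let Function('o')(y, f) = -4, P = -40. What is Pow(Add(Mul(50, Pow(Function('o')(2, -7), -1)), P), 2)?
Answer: Rational(11025, 4) ≈ 2756.3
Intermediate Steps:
Pow(Add(Mul(50, Pow(Function('o')(2, -7), -1)), P), 2) = Pow(Add(Mul(50, Pow(-4, -1)), -40), 2) = Pow(Add(Mul(50, Rational(-1, 4)), -40), 2) = Pow(Add(Rational(-25, 2), -40), 2) = Pow(Rational(-105, 2), 2) = Rational(11025, 4)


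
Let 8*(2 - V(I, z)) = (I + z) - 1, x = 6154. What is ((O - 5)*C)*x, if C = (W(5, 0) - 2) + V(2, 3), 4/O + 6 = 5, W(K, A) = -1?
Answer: 83079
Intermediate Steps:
O = -4 (O = 4/(-6 + 5) = 4/(-1) = 4*(-1) = -4)
V(I, z) = 17/8 - I/8 - z/8 (V(I, z) = 2 - ((I + z) - 1)/8 = 2 - (-1 + I + z)/8 = 2 + (⅛ - I/8 - z/8) = 17/8 - I/8 - z/8)
C = -3/2 (C = (-1 - 2) + (17/8 - ⅛*2 - ⅛*3) = -3 + (17/8 - ¼ - 3/8) = -3 + 3/2 = -3/2 ≈ -1.5000)
((O - 5)*C)*x = ((-4 - 5)*(-3/2))*6154 = -9*(-3/2)*6154 = (27/2)*6154 = 83079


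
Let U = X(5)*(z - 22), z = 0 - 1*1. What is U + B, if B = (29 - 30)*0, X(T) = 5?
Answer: -115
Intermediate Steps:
z = -1 (z = 0 - 1 = -1)
B = 0 (B = -1*0 = 0)
U = -115 (U = 5*(-1 - 22) = 5*(-23) = -115)
U + B = -115 + 0 = -115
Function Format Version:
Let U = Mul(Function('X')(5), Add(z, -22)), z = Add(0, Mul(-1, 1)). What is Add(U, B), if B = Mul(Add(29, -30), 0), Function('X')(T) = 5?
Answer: -115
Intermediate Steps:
z = -1 (z = Add(0, -1) = -1)
B = 0 (B = Mul(-1, 0) = 0)
U = -115 (U = Mul(5, Add(-1, -22)) = Mul(5, -23) = -115)
Add(U, B) = Add(-115, 0) = -115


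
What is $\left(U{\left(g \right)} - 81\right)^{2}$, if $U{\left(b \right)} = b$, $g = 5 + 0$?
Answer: $5776$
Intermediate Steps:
$g = 5$
$\left(U{\left(g \right)} - 81\right)^{2} = \left(5 - 81\right)^{2} = \left(-76\right)^{2} = 5776$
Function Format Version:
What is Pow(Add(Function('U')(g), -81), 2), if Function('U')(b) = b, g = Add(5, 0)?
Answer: 5776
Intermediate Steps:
g = 5
Pow(Add(Function('U')(g), -81), 2) = Pow(Add(5, -81), 2) = Pow(-76, 2) = 5776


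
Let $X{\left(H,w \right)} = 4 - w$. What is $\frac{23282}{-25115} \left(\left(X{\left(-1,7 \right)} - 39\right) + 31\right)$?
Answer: $\frac{256102}{25115} \approx 10.197$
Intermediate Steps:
$\frac{23282}{-25115} \left(\left(X{\left(-1,7 \right)} - 39\right) + 31\right) = \frac{23282}{-25115} \left(\left(\left(4 - 7\right) - 39\right) + 31\right) = 23282 \left(- \frac{1}{25115}\right) \left(\left(\left(4 - 7\right) - 39\right) + 31\right) = - \frac{23282 \left(\left(-3 - 39\right) + 31\right)}{25115} = - \frac{23282 \left(-42 + 31\right)}{25115} = \left(- \frac{23282}{25115}\right) \left(-11\right) = \frac{256102}{25115}$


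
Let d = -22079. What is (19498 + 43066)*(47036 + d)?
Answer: 1561409748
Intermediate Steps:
(19498 + 43066)*(47036 + d) = (19498 + 43066)*(47036 - 22079) = 62564*24957 = 1561409748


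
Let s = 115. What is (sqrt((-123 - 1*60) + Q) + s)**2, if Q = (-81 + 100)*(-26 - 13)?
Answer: 12301 + 460*I*sqrt(231) ≈ 12301.0 + 6991.4*I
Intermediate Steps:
Q = -741 (Q = 19*(-39) = -741)
(sqrt((-123 - 1*60) + Q) + s)**2 = (sqrt((-123 - 1*60) - 741) + 115)**2 = (sqrt((-123 - 60) - 741) + 115)**2 = (sqrt(-183 - 741) + 115)**2 = (sqrt(-924) + 115)**2 = (2*I*sqrt(231) + 115)**2 = (115 + 2*I*sqrt(231))**2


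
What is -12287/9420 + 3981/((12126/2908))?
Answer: 18150662333/19037820 ≈ 953.40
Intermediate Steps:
-12287/9420 + 3981/((12126/2908)) = -12287*1/9420 + 3981/((12126*(1/2908))) = -12287/9420 + 3981/(6063/1454) = -12287/9420 + 3981*(1454/6063) = -12287/9420 + 1929458/2021 = 18150662333/19037820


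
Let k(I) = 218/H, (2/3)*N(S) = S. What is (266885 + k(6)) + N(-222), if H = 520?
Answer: 69303629/260 ≈ 2.6655e+5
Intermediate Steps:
N(S) = 3*S/2
k(I) = 109/260 (k(I) = 218/520 = 218*(1/520) = 109/260)
(266885 + k(6)) + N(-222) = (266885 + 109/260) + (3/2)*(-222) = 69390209/260 - 333 = 69303629/260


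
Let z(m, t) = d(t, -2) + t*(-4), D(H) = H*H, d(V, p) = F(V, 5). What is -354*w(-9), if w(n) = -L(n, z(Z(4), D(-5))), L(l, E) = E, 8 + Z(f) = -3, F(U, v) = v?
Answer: -33630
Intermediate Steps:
d(V, p) = 5
Z(f) = -11 (Z(f) = -8 - 3 = -11)
D(H) = H²
z(m, t) = 5 - 4*t (z(m, t) = 5 + t*(-4) = 5 - 4*t)
w(n) = 95 (w(n) = -(5 - 4*(-5)²) = -(5 - 4*25) = -(5 - 100) = -1*(-95) = 95)
-354*w(-9) = -354*95 = -33630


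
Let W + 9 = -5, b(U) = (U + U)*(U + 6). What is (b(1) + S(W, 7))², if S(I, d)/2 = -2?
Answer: 100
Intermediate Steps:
b(U) = 2*U*(6 + U) (b(U) = (2*U)*(6 + U) = 2*U*(6 + U))
W = -14 (W = -9 - 5 = -14)
S(I, d) = -4 (S(I, d) = 2*(-2) = -4)
(b(1) + S(W, 7))² = (2*1*(6 + 1) - 4)² = (2*1*7 - 4)² = (14 - 4)² = 10² = 100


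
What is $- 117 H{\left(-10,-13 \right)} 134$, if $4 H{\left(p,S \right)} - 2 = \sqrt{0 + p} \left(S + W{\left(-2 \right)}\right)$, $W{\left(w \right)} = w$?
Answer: $-7839 + \frac{117585 i \sqrt{10}}{2} \approx -7839.0 + 1.8592 \cdot 10^{5} i$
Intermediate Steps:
$H{\left(p,S \right)} = \frac{1}{2} + \frac{\sqrt{p} \left(-2 + S\right)}{4}$ ($H{\left(p,S \right)} = \frac{1}{2} + \frac{\sqrt{0 + p} \left(S - 2\right)}{4} = \frac{1}{2} + \frac{\sqrt{p} \left(-2 + S\right)}{4}$)
$- 117 H{\left(-10,-13 \right)} 134 = - 117 \left(\frac{1}{2} - \frac{\sqrt{-10}}{2} + \frac{1}{4} \left(-13\right) \sqrt{-10}\right) 134 = - 117 \left(\frac{1}{2} - \frac{i \sqrt{10}}{2} + \frac{1}{4} \left(-13\right) i \sqrt{10}\right) 134 = - 117 \left(\frac{1}{2} - \frac{i \sqrt{10}}{2} - \frac{13 i \sqrt{10}}{4}\right) 134 = - 117 \left(\frac{1}{2} - \frac{15 i \sqrt{10}}{4}\right) 134 = \left(- \frac{117}{2} + \frac{1755 i \sqrt{10}}{4}\right) 134 = -7839 + \frac{117585 i \sqrt{10}}{2}$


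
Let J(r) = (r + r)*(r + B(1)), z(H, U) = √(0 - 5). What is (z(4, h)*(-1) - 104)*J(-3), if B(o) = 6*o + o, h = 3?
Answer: 2496 + 24*I*√5 ≈ 2496.0 + 53.666*I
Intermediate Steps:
B(o) = 7*o
z(H, U) = I*√5 (z(H, U) = √(-5) = I*√5)
J(r) = 2*r*(7 + r) (J(r) = (r + r)*(r + 7*1) = (2*r)*(r + 7) = (2*r)*(7 + r) = 2*r*(7 + r))
(z(4, h)*(-1) - 104)*J(-3) = ((I*√5)*(-1) - 104)*(2*(-3)*(7 - 3)) = (-I*√5 - 104)*(2*(-3)*4) = (-104 - I*√5)*(-24) = 2496 + 24*I*√5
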